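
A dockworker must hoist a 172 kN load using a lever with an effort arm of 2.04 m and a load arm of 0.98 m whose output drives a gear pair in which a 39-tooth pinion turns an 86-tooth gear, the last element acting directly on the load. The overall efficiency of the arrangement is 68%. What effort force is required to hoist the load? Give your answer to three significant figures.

55.1 kN

Lever MA = effort arm / load arm = 2.04/0.98 = 2.0816.
Gear pair MA = 86/39 = 2.2051.
Combined ideal MA = 2.0816 × 2.2051 = 4.5903.
Actual MA = 4.5903 × 0.68 = 3.1214.
Effort = load / actual MA = 172 / 3.1214 = 55.104 kN.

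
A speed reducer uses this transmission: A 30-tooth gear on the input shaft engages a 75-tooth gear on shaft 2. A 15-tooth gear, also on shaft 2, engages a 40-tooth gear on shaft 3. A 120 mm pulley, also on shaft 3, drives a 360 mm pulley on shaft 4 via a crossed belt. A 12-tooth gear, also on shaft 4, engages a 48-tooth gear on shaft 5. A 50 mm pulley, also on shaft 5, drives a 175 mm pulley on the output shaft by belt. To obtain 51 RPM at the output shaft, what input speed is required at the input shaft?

14280 RPM

Overall ratio R = 2.5 × 2.6667 × 3 × 4 × 3.5 = 280.
Required input speed = output speed × R = 51 × 280 = 14280 RPM.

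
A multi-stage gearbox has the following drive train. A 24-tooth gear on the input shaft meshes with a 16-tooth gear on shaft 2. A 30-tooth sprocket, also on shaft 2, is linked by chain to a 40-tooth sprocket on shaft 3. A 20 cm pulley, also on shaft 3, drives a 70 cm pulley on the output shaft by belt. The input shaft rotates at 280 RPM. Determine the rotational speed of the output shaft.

90 RPM

the input shaft → shaft 2 (gear mesh, 16/24): 280 ÷ 0.66667 = 420 RPM
shaft 2 → shaft 3 (chain, 40/30): 420 ÷ 1.3333 = 315 RPM
shaft 3 → the output shaft (belt, 70/20): 315 ÷ 3.5 = 90 RPM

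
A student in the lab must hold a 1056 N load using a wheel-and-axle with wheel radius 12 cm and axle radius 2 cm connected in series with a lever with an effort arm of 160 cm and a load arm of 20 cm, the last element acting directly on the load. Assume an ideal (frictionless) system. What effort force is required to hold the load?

22 N

Wheel-and-axle MA = R/r = 12/2 = 6.
Lever MA = effort arm / load arm = 160/20 = 8.
Combined ideal MA = 6 × 8 = 48.
Effort = load / MA = 1056 / 48 = 22 N.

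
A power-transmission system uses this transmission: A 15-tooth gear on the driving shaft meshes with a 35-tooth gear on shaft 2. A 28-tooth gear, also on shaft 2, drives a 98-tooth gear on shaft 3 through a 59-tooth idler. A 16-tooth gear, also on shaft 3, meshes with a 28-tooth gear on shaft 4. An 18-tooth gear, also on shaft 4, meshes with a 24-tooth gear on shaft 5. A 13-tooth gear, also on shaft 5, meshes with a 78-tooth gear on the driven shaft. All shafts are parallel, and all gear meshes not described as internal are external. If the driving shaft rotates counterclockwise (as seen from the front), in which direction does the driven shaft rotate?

counterclockwise

the driving shaft → shaft 2: external mesh, 1 reversal → CW.
shaft 2 → shaft 3: driver → idler → driven is 2 external meshes, 2 reversals → CW.
shaft 3 → shaft 4: external mesh, 1 reversal → CCW.
shaft 4 → shaft 5: external mesh, 1 reversal → CW.
shaft 5 → the driven shaft: external mesh, 1 reversal → CCW.
6 reversals in total — an even number — so the driven shaft turns the same way as the driving shaft.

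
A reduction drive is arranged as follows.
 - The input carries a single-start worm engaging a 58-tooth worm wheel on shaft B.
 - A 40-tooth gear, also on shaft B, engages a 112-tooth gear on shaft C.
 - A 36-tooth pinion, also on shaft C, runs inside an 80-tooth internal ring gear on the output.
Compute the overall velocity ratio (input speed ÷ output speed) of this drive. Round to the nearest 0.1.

360.9

Each stage contributes driven/driver: worm 58/1 = 58, gear mesh 112/40 = 2.8, internal gear 80/36 = 2.2222.
Overall: 58 × 2.8 × 2.2222 = 360.89.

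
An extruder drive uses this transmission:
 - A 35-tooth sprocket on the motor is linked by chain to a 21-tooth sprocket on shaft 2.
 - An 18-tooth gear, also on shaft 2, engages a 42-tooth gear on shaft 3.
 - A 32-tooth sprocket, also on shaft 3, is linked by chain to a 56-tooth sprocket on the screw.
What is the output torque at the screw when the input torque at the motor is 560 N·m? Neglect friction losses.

1372 N·m

chain 21/35 = 0.6 → τ = 560·0.6 = 336 N·m
gear mesh 42/18 = 2.3333 → τ = 336·2.3333 = 784 N·m
chain 56/32 = 1.75 → τ = 784·1.75 = 1372 N·m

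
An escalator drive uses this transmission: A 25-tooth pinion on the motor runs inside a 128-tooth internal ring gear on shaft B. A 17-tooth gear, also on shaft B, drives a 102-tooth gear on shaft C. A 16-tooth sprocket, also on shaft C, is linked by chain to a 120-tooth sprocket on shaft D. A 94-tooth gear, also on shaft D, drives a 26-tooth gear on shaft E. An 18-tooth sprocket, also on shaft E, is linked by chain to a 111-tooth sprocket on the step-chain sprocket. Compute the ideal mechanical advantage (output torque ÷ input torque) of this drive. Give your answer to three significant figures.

393

Each stage contributes driven/driver: internal gear 128/25 = 5.12, gear mesh 102/17 = 6, chain 120/16 = 7.5, gear mesh 26/94 = 0.2766, chain 111/18 = 6.1667.
Overall: 5.12 × 6 × 7.5 × 0.2766 × 6.1667 = 392.99.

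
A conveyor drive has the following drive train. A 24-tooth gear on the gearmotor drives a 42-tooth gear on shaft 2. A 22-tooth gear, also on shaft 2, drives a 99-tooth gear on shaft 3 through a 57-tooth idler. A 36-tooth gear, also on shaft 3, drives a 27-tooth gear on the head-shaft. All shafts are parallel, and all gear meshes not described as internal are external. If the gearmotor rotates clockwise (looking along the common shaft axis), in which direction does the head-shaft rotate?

the gearmotor → shaft 2: external mesh, 1 reversal → CCW.
shaft 2 → shaft 3: driver → idler → driven is 2 external meshes, 2 reversals → CCW.
shaft 3 → the head-shaft: external mesh, 1 reversal → CW.
4 reversals in total — an even number — so the head-shaft turns the same way as the gearmotor.

clockwise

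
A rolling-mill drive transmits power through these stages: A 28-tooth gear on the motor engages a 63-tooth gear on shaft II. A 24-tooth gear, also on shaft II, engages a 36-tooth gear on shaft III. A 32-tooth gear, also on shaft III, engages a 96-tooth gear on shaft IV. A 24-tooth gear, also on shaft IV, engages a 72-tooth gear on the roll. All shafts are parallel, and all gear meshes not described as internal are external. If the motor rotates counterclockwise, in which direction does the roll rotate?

the motor → shaft II: external mesh, 1 reversal → CW.
shaft II → shaft III: external mesh, 1 reversal → CCW.
shaft III → shaft IV: external mesh, 1 reversal → CW.
shaft IV → the roll: external mesh, 1 reversal → CCW.
4 reversals in total — an even number — so the roll turns the same way as the motor.

counterclockwise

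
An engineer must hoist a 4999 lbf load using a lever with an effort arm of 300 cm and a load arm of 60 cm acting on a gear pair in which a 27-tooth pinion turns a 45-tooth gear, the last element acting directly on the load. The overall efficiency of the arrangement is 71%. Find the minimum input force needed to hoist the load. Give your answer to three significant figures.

845 lbf

Lever MA = effort arm / load arm = 300/60 = 5.
Gear pair MA = 45/27 = 1.6667.
Combined ideal MA = 5 × 1.6667 = 8.3333.
Actual MA = 8.3333 × 0.71 = 5.9167.
Effort = load / actual MA = 4999 / 5.9167 = 844.9 lbf.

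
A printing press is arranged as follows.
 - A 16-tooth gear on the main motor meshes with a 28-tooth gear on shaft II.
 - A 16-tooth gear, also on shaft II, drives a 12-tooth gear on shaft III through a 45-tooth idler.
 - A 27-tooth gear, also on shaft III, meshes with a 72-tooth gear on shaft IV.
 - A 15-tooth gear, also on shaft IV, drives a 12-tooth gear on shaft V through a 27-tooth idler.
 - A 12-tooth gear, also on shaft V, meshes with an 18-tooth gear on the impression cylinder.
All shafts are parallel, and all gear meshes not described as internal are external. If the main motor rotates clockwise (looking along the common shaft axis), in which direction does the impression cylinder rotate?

the main motor → shaft II: external mesh, 1 reversal → CCW.
shaft II → shaft III: driver → idler → driven is 2 external meshes, 2 reversals → CCW.
shaft III → shaft IV: external mesh, 1 reversal → CW.
shaft IV → shaft V: driver → idler → driven is 2 external meshes, 2 reversals → CW.
shaft V → the impression cylinder: external mesh, 1 reversal → CCW.
7 reversals in total — an odd number — so the impression cylinder turns opposite to the main motor.

counterclockwise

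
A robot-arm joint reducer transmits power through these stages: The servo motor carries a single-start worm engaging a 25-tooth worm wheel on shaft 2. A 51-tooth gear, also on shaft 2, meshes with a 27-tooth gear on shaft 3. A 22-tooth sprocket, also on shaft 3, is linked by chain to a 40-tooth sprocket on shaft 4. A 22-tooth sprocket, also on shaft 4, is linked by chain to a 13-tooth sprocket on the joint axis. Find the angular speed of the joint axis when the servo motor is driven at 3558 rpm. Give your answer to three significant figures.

250 rpm

Worm: ratio = 25/1 = 25, so shaft 2 turns at 3558 / 25 = 142.32 rpm.
Gear mesh: ratio = 27/51 = 0.52941, so shaft 3 turns at 142.32 / 0.52941 = 268.83 rpm.
Chain: ratio = 40/22 = 1.8182, so shaft 4 turns at 268.83 / 1.8182 = 147.85 rpm.
Chain: ratio = 13/22 = 0.59091, so the joint axis turns at 147.85 / 0.59091 = 250.22 rpm.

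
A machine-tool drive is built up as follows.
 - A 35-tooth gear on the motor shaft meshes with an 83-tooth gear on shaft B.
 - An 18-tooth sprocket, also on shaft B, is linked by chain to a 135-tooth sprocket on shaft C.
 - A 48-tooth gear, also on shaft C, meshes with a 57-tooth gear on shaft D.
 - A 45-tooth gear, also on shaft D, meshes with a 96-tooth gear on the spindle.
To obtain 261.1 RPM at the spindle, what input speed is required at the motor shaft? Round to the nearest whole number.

Overall ratio R = 2.3714 × 7.5 × 1.1875 × 2.1333 = 45.057.
Required input speed = output speed × R = 261.1 × 45.057 = 11764 RPM.

11764 RPM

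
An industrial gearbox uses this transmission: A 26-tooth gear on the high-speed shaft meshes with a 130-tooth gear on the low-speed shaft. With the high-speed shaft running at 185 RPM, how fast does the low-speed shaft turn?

37 RPM

the high-speed shaft → the low-speed shaft (gear mesh, 130/26): 185 ÷ 5 = 37 RPM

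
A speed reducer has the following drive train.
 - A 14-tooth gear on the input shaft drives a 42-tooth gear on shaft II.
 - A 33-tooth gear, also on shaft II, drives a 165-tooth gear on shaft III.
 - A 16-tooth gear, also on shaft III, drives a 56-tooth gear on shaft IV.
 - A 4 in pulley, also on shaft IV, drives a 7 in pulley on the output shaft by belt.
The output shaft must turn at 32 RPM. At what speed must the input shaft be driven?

Overall ratio R = 3 × 5 × 3.5 × 1.75 = 91.875.
Required input speed = output speed × R = 32 × 91.875 = 2940 RPM.

2940 RPM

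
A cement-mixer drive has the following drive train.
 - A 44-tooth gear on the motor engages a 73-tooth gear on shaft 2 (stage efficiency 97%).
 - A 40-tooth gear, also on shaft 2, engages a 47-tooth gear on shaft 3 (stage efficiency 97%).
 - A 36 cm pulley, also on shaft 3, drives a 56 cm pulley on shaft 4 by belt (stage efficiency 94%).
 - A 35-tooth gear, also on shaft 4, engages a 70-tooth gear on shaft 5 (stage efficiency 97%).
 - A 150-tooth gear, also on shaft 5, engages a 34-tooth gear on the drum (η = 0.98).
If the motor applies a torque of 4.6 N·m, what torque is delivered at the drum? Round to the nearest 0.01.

5.32 N·m

After the gear mesh (73/44): 4.6 × 1.6591 × 0.97 = 7.4029 N·m
After the gear mesh (47/40): 7.4029 × 1.175 × 0.97 = 8.4374 N·m
After the belt (56/36): 8.4374 × 1.5556 × 0.94 = 12.337 N·m
After the gear mesh (70/35): 12.337 × 2 × 0.97 = 23.935 N·m
After the gear mesh (34/150): 23.935 × 0.22667 × 0.98 = 5.3167 N·m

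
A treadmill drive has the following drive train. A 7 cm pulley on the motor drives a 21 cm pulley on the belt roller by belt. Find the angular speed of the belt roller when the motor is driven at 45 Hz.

15 Hz

the motor → the belt roller (belt, 21/7): 45 ÷ 3 = 15 Hz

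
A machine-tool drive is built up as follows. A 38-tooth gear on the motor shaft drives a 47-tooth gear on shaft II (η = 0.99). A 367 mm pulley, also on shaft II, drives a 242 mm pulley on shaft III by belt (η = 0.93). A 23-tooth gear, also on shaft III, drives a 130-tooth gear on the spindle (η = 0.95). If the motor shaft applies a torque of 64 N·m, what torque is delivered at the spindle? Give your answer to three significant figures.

258 N·m

After the gear mesh (47/38): 64 × 1.2368 × 0.99 = 78.366 N·m
After the belt (242/367): 78.366 × 0.6594 × 0.93 = 48.058 N·m
After the gear mesh (130/23): 48.058 × 5.6522 × 0.95 = 258.05 N·m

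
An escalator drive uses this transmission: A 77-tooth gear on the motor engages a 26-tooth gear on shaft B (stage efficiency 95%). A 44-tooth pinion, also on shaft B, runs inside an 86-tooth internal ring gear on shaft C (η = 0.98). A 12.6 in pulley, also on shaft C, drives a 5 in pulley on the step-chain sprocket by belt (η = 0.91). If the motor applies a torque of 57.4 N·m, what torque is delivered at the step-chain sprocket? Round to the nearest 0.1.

Gear mesh: ratio = 26/77 = 0.33766; torque at shaft B = 57.4 × 0.33766 × 0.95 = 18.413 N·m.
Internal gear: ratio = 86/44 = 1.9545; torque at shaft C = 18.413 × 1.9545 × 0.98 = 35.269 N·m.
Belt: ratio = 5/12.6 = 0.39683; torque at the step-chain sprocket = 35.269 × 0.39683 × 0.91 = 12.736 N·m.

12.7 N·m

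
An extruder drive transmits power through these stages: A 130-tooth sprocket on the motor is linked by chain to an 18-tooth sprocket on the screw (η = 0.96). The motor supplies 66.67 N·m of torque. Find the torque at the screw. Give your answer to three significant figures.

8.86 N·m

chain 18/130 = 0.13846 → τ = 66.67·0.13846·0.96 = 8.862 N·m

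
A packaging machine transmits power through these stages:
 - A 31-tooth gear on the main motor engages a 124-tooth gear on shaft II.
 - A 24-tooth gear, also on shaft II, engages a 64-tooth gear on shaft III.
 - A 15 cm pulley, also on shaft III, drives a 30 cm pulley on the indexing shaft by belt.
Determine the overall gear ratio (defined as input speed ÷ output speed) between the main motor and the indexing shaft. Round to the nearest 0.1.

Each stage contributes driven/driver: gear mesh 124/31 = 4, gear mesh 64/24 = 2.6667, belt 30/15 = 2.
Overall: 4 × 2.6667 × 2 = 21.333.

21.3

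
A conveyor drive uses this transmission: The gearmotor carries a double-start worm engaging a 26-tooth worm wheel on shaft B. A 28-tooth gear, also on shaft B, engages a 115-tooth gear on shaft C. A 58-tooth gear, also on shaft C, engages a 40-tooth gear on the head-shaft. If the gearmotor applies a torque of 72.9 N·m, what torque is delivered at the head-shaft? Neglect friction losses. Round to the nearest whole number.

worm 26/2 = 13 → τ = 72.9·13 = 947.7 N·m
gear mesh 115/28 = 4.1071 → τ = 947.7·4.1071 = 3892.3 N·m
gear mesh 40/58 = 0.68966 → τ = 3892.3·0.68966 = 2684.4 N·m

2684 N·m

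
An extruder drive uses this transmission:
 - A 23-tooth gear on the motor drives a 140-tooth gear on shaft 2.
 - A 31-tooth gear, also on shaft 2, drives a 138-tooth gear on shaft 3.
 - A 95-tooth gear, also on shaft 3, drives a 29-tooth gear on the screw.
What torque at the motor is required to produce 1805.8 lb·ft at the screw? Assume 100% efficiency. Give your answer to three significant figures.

Overall ratio R = 6.087 × 4.4516 × 0.30526 = 8.2716.
Input torque = output torque / R = 1805.8 / 8.2716 = 218.31 lb·ft.

218 lb·ft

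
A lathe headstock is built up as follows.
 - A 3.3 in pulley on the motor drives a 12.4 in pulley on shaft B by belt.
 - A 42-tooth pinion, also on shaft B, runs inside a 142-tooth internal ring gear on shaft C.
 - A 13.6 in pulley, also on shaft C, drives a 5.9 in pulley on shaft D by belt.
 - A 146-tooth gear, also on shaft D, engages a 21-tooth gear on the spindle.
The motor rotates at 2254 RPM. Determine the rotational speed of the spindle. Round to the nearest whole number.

Belt: ratio = 12.4/3.3 = 3.7576, so shaft B turns at 2254 / 3.7576 = 599.85 RPM.
Internal gear: ratio = 142/42 = 3.381, so shaft C turns at 599.85 / 3.381 = 177.42 RPM.
Belt: ratio = 5.9/13.6 = 0.43382, so shaft D turns at 177.42 / 0.43382 = 408.97 RPM.
Gear mesh: ratio = 21/146 = 0.14384, so the spindle turns at 408.97 / 0.14384 = 2843.3 RPM.

2843 RPM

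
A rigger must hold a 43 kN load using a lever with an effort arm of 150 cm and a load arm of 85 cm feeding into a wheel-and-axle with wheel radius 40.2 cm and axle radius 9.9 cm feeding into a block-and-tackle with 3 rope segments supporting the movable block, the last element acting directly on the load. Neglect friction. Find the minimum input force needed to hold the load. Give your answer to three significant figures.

Lever MA = effort arm / load arm = 150/85 = 1.7647.
Wheel-and-axle MA = R/r = 40.2/9.9 = 4.0606.
Block-and-tackle MA = number of supporting rope parts = 3.
Combined ideal MA = 1.7647 × 4.0606 × 3 = 21.497.
Effort = load / MA = 43 / 21.497 = 2.0002 kN.

2.00 kN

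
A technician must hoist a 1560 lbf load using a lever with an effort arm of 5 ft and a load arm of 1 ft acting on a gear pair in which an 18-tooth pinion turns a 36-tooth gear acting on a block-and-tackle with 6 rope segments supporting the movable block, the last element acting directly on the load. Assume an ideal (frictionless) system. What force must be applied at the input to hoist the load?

Lever MA = effort arm / load arm = 5/1 = 5.
Gear pair MA = 36/18 = 2.
Block-and-tackle MA = number of supporting rope parts = 6.
Combined ideal MA = 5 × 2 × 6 = 60.
Effort = load / MA = 1560 / 60 = 26 lbf.

26 lbf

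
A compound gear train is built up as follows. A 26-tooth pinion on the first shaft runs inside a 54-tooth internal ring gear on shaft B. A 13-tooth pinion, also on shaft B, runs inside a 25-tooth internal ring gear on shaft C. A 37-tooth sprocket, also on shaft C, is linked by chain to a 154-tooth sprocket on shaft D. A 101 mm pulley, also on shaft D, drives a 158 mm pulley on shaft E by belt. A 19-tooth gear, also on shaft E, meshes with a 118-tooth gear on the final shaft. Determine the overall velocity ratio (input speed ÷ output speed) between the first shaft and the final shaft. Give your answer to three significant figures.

162

Each stage contributes driven/driver: internal gear 54/26 = 2.0769, internal gear 25/13 = 1.9231, chain 154/37 = 4.1622, belt 158/101 = 1.5644, gear mesh 118/19 = 6.2105.
Overall: 2.0769 × 1.9231 × 4.1622 × 1.5644 × 6.2105 = 161.51.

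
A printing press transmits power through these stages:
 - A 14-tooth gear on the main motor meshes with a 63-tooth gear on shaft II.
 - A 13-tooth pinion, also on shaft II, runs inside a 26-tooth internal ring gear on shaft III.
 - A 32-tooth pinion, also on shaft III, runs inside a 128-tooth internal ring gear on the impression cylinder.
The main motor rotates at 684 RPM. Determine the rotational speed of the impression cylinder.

19 RPM

gear mesh 63/14 = 4.5 → 684/4.5 = 152 RPM
internal gear 26/13 = 2 → 152/2 = 76 RPM
internal gear 128/32 = 4 → 76/4 = 19 RPM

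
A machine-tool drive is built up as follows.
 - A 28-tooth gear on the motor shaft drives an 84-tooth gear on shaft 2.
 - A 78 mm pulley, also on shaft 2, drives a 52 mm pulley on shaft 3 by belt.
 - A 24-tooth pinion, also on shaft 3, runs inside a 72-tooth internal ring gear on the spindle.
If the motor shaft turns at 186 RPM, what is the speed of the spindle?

31 RPM

Gear mesh: ratio = 84/28 = 3, so shaft 2 turns at 186 / 3 = 62 RPM.
Belt: ratio = 52/78 = 0.66667, so shaft 3 turns at 62 / 0.66667 = 93 RPM.
Internal gear: ratio = 72/24 = 3, so the spindle turns at 93 / 3 = 31 RPM.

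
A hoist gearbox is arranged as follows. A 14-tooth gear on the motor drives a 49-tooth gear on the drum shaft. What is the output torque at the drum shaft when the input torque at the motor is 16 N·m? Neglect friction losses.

After the gear mesh (49/14): 16 × 3.5 = 56 N·m

56 N·m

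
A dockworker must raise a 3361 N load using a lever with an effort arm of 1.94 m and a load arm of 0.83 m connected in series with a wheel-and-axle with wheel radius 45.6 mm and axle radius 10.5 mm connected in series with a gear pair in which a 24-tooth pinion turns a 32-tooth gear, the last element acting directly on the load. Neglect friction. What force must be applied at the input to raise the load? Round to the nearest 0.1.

248.3 N

Lever MA = effort arm / load arm = 1.94/0.83 = 2.3373.
Wheel-and-axle MA = R/r = 45.6/10.5 = 4.3429.
Gear pair MA = 32/24 = 1.3333.
Combined ideal MA = 2.3373 × 4.3429 × 1.3333 = 13.534.
Effort = load / MA = 3361 / 13.534 = 248.33 N.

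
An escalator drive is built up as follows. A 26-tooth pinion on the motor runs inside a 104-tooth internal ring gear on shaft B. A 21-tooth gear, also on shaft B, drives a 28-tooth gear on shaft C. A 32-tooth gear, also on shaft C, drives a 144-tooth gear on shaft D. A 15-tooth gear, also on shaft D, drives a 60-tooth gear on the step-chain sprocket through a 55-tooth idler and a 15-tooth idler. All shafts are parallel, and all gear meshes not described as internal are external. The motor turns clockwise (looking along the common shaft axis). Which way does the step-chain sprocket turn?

counterclockwise

the motor → shaft B: internal mesh, same direction → CW.
shaft B → shaft C: external mesh, 1 reversal → CCW.
shaft C → shaft D: external mesh, 1 reversal → CW.
shaft D → the step-chain sprocket: driver → idler → idler → driven is 3 external meshes, 3 reversals → CCW.
5 reversals in total — an odd number — so the step-chain sprocket turns opposite to the motor.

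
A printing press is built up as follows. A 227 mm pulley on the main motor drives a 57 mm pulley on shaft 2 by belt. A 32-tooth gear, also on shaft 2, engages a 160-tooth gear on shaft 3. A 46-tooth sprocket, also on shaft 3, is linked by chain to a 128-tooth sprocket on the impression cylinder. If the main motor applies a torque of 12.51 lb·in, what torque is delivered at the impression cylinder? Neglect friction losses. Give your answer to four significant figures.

43.70 lb·in

After the belt (57/227): 12.51 × 0.2511 = 3.1413 lb·in
After the gear mesh (160/32): 3.1413 × 5 = 15.706 lb·in
After the chain (128/46): 15.706 × 2.7826 = 43.705 lb·in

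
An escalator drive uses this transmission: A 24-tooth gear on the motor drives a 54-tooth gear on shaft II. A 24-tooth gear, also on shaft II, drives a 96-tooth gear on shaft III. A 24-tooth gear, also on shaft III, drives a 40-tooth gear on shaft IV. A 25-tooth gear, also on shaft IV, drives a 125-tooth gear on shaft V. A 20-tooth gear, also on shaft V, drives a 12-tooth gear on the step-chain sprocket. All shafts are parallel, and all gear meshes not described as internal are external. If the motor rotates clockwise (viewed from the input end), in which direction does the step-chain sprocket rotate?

counterclockwise

the motor → shaft II: external mesh, 1 reversal → CCW.
shaft II → shaft III: external mesh, 1 reversal → CW.
shaft III → shaft IV: external mesh, 1 reversal → CCW.
shaft IV → shaft V: external mesh, 1 reversal → CW.
shaft V → the step-chain sprocket: external mesh, 1 reversal → CCW.
5 reversals in total — an odd number — so the step-chain sprocket turns opposite to the motor.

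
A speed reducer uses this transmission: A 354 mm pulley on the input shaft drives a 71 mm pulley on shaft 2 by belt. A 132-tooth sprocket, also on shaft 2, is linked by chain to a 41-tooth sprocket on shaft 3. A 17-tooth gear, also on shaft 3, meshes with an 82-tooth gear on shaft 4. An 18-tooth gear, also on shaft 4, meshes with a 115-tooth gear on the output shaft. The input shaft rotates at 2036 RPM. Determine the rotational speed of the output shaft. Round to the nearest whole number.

1061 RPM

Belt: ratio = 71/354 = 0.20056, so shaft 2 turns at 2036 / 0.20056 = 10151 RPM.
Chain: ratio = 41/132 = 0.31061, so shaft 3 turns at 10151 / 0.31061 = 32682 RPM.
Gear mesh: ratio = 82/17 = 4.8235, so shaft 4 turns at 32682 / 4.8235 = 6775.6 RPM.
Gear mesh: ratio = 115/18 = 6.3889, so the output shaft turns at 6775.6 / 6.3889 = 1060.5 RPM.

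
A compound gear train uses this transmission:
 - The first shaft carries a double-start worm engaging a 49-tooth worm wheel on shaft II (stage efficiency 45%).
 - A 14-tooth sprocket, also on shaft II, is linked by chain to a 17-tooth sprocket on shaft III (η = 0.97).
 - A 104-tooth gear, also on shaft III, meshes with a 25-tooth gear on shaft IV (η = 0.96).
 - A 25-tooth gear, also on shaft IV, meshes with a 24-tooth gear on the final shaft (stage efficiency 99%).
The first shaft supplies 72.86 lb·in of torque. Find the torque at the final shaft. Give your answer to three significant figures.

208 lb·in

After the worm (49/2): 72.86 × 24.5 × 0.45 = 803.28 lb·in
After the chain (17/14): 803.28 × 1.2143 × 0.97 = 946.15 lb·in
After the gear mesh (25/104): 946.15 × 0.24038 × 0.96 = 218.34 lb·in
After the gear mesh (24/25): 218.34 × 0.96 × 0.99 = 207.51 lb·in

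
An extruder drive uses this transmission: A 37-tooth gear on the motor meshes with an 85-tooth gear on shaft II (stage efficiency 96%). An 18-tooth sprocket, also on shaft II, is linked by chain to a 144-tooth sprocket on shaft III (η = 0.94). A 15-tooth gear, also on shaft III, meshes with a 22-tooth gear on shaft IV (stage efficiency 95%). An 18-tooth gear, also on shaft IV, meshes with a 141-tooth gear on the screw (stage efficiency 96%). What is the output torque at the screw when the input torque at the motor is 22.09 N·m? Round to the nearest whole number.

gear mesh 85/37 = 2.2973 → τ = 22.09·2.2973·0.96 = 48.717 N·m
chain 144/18 = 8 → τ = 48.717·8·0.94 = 366.35 N·m
gear mesh 22/15 = 1.4667 → τ = 366.35·1.4667·0.95 = 510.45 N·m
gear mesh 141/18 = 7.8333 → τ = 510.45·7.8333·0.96 = 3838.6 N·m

3839 N·m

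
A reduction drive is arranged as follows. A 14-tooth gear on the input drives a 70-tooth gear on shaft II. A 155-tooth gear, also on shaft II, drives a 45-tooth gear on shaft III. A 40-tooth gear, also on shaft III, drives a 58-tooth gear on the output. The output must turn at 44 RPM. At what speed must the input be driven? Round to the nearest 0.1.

Overall ratio R = 5 × 0.29032 × 1.45 = 2.1048.
Required input speed = output speed × R = 44 × 2.1048 = 92.613 RPM.

92.6 RPM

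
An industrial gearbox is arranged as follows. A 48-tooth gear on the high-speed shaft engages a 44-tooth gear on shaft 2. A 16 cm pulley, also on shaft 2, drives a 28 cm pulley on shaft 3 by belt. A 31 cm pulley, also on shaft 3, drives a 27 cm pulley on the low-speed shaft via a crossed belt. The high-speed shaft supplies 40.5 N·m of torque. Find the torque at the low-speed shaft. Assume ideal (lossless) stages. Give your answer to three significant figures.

After the gear mesh (44/48): 40.5 × 0.91667 = 37.125 N·m
After the belt (28/16): 37.125 × 1.75 = 64.969 N·m
After the belt (27/31): 64.969 × 0.87097 = 56.586 N·m

56.6 N·m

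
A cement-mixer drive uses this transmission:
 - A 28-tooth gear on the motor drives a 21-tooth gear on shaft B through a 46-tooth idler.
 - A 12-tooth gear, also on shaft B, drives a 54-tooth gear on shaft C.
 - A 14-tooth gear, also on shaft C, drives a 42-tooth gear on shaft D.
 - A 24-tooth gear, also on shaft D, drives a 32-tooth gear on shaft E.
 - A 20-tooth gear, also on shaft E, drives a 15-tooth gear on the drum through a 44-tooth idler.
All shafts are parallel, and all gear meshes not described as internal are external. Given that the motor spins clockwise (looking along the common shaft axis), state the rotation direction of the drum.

the motor → shaft B: driver → idler → driven is 2 external meshes, 2 reversals → CW.
shaft B → shaft C: external mesh, 1 reversal → CCW.
shaft C → shaft D: external mesh, 1 reversal → CW.
shaft D → shaft E: external mesh, 1 reversal → CCW.
shaft E → the drum: driver → idler → driven is 2 external meshes, 2 reversals → CCW.
7 reversals in total — an odd number — so the drum turns opposite to the motor.

counterclockwise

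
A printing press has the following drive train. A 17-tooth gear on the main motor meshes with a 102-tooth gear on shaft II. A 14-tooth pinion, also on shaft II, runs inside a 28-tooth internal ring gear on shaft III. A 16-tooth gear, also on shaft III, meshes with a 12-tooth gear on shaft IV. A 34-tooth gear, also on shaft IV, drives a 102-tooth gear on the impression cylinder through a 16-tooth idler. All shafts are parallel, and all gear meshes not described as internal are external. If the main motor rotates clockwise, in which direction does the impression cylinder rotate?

the main motor → shaft II: external mesh, 1 reversal → CCW.
shaft II → shaft III: internal mesh, same direction → CCW.
shaft III → shaft IV: external mesh, 1 reversal → CW.
shaft IV → the impression cylinder: driver → idler → driven is 2 external meshes, 2 reversals → CW.
4 reversals in total — an even number — so the impression cylinder turns the same way as the main motor.

clockwise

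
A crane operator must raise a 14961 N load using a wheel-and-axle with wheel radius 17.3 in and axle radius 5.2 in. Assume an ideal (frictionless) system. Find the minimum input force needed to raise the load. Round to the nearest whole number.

4497 N

Wheel-and-axle MA = R/r = 17.3/5.2 = 3.3269.
Effort = load / MA = 14961 / 3.3269 = 4496.9 N.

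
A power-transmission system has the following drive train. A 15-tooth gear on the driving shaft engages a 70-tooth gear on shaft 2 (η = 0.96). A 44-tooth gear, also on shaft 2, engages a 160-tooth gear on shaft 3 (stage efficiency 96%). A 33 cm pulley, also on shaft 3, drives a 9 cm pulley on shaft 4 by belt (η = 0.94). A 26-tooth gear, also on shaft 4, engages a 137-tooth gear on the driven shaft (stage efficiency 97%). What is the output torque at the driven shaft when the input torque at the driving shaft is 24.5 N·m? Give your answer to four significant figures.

Gear mesh: ratio = 70/15 = 4.6667; torque at shaft 2 = 24.5 × 4.6667 × 0.96 = 109.76 N·m.
Gear mesh: ratio = 160/44 = 3.6364; torque at shaft 3 = 109.76 × 3.6364 × 0.96 = 383.16 N·m.
Belt: ratio = 9/33 = 0.27273; torque at shaft 4 = 383.16 × 0.27273 × 0.94 = 98.229 N·m.
Gear mesh: ratio = 137/26 = 5.2692; torque at the driven shaft = 98.229 × 5.2692 × 0.97 = 502.06 N·m.

502.1 N·m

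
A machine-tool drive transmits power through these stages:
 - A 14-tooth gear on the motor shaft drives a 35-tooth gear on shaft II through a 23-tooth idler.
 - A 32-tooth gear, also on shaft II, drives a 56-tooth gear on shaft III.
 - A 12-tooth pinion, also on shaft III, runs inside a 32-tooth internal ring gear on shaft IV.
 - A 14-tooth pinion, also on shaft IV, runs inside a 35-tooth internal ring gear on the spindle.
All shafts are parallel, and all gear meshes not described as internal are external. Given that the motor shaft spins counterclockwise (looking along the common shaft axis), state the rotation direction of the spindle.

the motor shaft → shaft II: driver → idler → driven is 2 external meshes, 2 reversals → CCW.
shaft II → shaft III: external mesh, 1 reversal → CW.
shaft III → shaft IV: internal mesh, same direction → CW.
shaft IV → the spindle: internal mesh, same direction → CW.
3 reversals in total — an odd number — so the spindle turns opposite to the motor shaft.

clockwise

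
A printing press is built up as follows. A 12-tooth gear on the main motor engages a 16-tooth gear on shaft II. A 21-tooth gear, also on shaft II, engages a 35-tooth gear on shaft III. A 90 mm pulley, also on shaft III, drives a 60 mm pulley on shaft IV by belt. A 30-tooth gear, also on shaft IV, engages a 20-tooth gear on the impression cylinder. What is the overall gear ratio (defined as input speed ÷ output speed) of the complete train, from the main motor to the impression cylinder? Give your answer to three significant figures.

0.988

Each stage contributes driven/driver: gear mesh 16/12 = 1.3333, gear mesh 35/21 = 1.6667, belt 60/90 = 0.66667, gear mesh 20/30 = 0.66667.
Overall: 1.3333 × 1.6667 × 0.66667 × 0.66667 = 0.98765.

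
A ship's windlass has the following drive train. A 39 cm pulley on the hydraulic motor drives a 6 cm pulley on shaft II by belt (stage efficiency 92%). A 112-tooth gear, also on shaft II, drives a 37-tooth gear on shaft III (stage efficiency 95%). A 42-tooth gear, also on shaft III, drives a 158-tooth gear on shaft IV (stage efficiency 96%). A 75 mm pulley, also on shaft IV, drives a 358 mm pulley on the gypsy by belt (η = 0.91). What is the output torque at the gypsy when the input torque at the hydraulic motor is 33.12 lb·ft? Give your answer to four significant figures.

Belt: ratio = 6/39 = 0.15385; torque at shaft II = 33.12 × 0.15385 × 0.92 = 4.6878 lb·ft.
Gear mesh: ratio = 37/112 = 0.33036; torque at shaft III = 4.6878 × 0.33036 × 0.95 = 1.4712 lb·ft.
Gear mesh: ratio = 158/42 = 3.7619; torque at shaft IV = 1.4712 × 3.7619 × 0.96 = 5.3131 lb·ft.
Belt: ratio = 358/75 = 4.7733; torque at the gypsy = 5.3131 × 4.7733 × 0.91 = 23.079 lb·ft.

23.08 lb·ft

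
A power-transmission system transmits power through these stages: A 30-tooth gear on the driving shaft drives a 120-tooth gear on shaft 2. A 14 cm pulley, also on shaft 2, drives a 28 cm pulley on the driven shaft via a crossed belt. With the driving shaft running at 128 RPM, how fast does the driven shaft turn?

Gear mesh: ratio = 120/30 = 4, so shaft 2 turns at 128 / 4 = 32 RPM.
Belt: ratio = 28/14 = 2, so the driven shaft turns at 32 / 2 = 16 RPM.

16 RPM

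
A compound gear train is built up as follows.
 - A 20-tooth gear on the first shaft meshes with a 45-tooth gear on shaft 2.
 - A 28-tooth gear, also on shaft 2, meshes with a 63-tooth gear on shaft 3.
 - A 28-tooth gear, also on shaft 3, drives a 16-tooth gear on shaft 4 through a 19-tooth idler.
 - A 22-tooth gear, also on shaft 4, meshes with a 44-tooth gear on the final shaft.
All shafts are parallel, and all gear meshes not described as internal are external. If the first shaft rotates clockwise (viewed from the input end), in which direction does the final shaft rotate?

anticlockwise

the first shaft → shaft 2: external mesh, 1 reversal → CCW.
shaft 2 → shaft 3: external mesh, 1 reversal → CW.
shaft 3 → shaft 4: driver → idler → driven is 2 external meshes, 2 reversals → CW.
shaft 4 → the final shaft: external mesh, 1 reversal → CCW.
5 reversals in total — an odd number — so the final shaft turns opposite to the first shaft.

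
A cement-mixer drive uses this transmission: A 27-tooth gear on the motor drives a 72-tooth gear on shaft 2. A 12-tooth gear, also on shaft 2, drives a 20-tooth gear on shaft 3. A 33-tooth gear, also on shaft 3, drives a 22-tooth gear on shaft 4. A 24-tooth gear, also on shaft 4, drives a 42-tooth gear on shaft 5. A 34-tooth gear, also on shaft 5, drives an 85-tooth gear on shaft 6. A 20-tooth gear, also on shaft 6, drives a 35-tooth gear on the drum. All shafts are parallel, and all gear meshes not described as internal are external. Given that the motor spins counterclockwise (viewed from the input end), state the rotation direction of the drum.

the motor → shaft 2: external mesh, 1 reversal → CW.
shaft 2 → shaft 3: external mesh, 1 reversal → CCW.
shaft 3 → shaft 4: external mesh, 1 reversal → CW.
shaft 4 → shaft 5: external mesh, 1 reversal → CCW.
shaft 5 → shaft 6: external mesh, 1 reversal → CW.
shaft 6 → the drum: external mesh, 1 reversal → CCW.
6 reversals in total — an even number — so the drum turns the same way as the motor.

counterclockwise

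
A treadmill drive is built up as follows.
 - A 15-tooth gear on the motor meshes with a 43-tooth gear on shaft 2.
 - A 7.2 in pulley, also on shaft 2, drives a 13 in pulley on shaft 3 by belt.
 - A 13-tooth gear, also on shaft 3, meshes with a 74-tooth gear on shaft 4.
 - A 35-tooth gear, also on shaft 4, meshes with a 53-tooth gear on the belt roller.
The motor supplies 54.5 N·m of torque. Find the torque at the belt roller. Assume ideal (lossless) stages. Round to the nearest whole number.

After the gear mesh (43/15): 54.5 × 2.8667 = 156.23 N·m
After the belt (13/7.2): 156.23 × 1.8056 = 282.09 N·m
After the gear mesh (74/13): 282.09 × 5.6923 = 1605.7 N·m
After the gear mesh (53/35): 1605.7 × 1.5143 = 2431.5 N·m

2432 N·m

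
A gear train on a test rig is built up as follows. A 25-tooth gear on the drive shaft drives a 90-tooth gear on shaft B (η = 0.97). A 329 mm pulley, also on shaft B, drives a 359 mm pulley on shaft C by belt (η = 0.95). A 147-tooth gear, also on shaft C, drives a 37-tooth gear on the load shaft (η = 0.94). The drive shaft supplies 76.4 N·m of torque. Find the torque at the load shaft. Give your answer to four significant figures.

Gear mesh: ratio = 90/25 = 3.6; torque at shaft B = 76.4 × 3.6 × 0.97 = 266.79 N·m.
Belt: ratio = 359/329 = 1.0912; torque at shaft C = 266.79 × 1.0912 × 0.95 = 276.56 N·m.
Gear mesh: ratio = 37/147 = 0.2517; torque at the load shaft = 276.56 × 0.2517 × 0.94 = 65.434 N·m.

65.43 N·m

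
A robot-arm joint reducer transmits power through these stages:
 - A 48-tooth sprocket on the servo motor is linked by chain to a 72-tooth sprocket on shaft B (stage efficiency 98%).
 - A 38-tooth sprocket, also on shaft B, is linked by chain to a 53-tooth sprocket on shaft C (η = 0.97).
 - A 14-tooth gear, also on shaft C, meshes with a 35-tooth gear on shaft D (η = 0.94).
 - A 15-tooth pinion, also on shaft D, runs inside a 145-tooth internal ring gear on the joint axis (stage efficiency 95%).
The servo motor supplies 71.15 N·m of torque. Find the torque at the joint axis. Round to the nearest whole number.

3054 N·m

chain 72/48 = 1.5 → τ = 71.15·1.5·0.98 = 104.59 N·m
chain 53/38 = 1.3947 → τ = 104.59·1.3947·0.97 = 141.5 N·m
gear mesh 35/14 = 2.5 → τ = 141.5·2.5·0.94 = 332.52 N·m
internal gear 145/15 = 9.6667 → τ = 332.52·9.6667·0.95 = 3053.7 N·m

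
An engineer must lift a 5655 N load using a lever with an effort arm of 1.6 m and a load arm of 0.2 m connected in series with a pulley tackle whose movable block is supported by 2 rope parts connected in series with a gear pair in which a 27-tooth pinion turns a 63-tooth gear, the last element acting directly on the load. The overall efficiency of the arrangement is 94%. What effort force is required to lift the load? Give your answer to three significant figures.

Lever MA = effort arm / load arm = 1.6/0.2 = 8.
Block-and-tackle MA = number of supporting rope parts = 2.
Gear pair MA = 63/27 = 2.3333.
Combined ideal MA = 8 × 2 × 2.3333 = 37.333.
Actual MA = 37.333 × 0.94 = 35.093.
Effort = load / actual MA = 5655 / 35.093 = 161.14 N.

161 N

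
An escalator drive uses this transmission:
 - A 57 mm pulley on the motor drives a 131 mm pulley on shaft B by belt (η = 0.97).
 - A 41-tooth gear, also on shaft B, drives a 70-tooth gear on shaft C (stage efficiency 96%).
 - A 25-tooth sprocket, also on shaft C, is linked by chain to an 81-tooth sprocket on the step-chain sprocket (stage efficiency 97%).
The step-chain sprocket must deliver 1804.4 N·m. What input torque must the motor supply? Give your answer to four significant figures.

Overall ratio R = 2.2982 × 1.7073 × 3.24 = 12.713; overall efficiency η = 0.97 × 0.96 × 0.97 = 0.9033.
Input torque = output torque / (R × η) = 1804.4 / (12.713 × 0.9033) = 157.13 N·m.

157.1 N·m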